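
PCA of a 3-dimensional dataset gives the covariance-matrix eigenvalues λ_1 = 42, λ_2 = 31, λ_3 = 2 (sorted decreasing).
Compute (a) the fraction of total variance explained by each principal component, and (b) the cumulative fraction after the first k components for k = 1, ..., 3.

Step 1 — total variance = trace(Sigma) = Σ λ_i = 42 + 31 + 2 = 75.

Step 2 — fraction explained by component i = λ_i / Σ λ:
  PC1: 42/75 = 0.56
  PC2: 31/75 = 0.4133
  PC3: 2/75 = 0.0267

Step 3 — cumulative fraction after k components = (λ_1 + ... + λ_k) / Σ λ:
  k = 1: 42/75 = 0.56
  k = 2: (42 + 31)/75 = 73/75 = 0.9733
  k = 3: (42 + 31 + 2)/75 = 75/75 = 1

Summary (fraction, with percent):

explained: PC1 0.56 (56%), PC2 0.4133 (41.33%), PC3 0.0267 (2.67%);  cumulative: 0.56, 0.9733, 1


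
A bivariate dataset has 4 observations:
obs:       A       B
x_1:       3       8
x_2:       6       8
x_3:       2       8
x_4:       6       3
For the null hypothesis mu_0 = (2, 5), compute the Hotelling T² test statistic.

Step 1 — sample mean vector:
  mean(A) = (3 + 6 + 2 + 6) / 4 = 17/4 = 4.25
  mean(B) = (8 + 8 + 8 + 3) / 4 = 27/4 = 6.75
  x̄ = (4.25, 6.75),  deviation x̄ - mu_0 = (4.25, 6.75) - (2, 5) = (2.25, 1.75).

Step 2 — sample covariance matrix, S[i,j] = (1/(n-1)) · Σ_k (x_{k,i} - mean_i) · (x_{k,j} - mean_j), divisor n-1 = 3:
  S[A,A] = ((-1.25)·(-1.25) + (1.75)·(1.75) + (-2.25)·(-2.25) + (1.75)·(1.75)) / 3 = 12.75/3 = 4.25
  S[A,B] = ((-1.25)·(1.25) + (1.75)·(1.25) + (-2.25)·(1.25) + (1.75)·(-3.75)) / 3 = -8.75/3 = -2.9167
  S[B,B] = ((1.25)·(1.25) + (1.25)·(1.25) + (1.25)·(1.25) + (-3.75)·(-3.75)) / 3 = 18.75/3 = 6.25
  S = [[4.25, -2.9167],
 [-2.9167, 6.25]].

Step 3 — invert S. det(S) = 4.25·6.25 - (-2.9167)² = 18.0556.
  S^{-1} = (1/det) · [[d, -b], [-b, a]] = [[0.3462, 0.1615],
 [0.1615, 0.2354]].

Step 4 — quadratic form (x̄ - mu_0)^T · S^{-1} · (x̄ - mu_0):
  S^{-1} · (x̄ - mu_0) = (1.0615, 0.7754),
  (x̄ - mu_0)^T · [...] = (2.25)·(1.0615) + (1.75)·(0.7754) = 3.7454.

Step 5 — scale by n: T² = 4 · 3.7454 = 14.9815.

T² ≈ 14.9815


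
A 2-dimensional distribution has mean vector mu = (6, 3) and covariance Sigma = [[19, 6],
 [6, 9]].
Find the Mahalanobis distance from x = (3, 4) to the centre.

Step 1 — centre the observation: (x - mu) = (-3, 1).

Step 2 — invert Sigma. det(Sigma) = 19·9 - (6)² = 135.
  Sigma^{-1} = (1/det) · [[d, -b], [-b, a]] = [[0.0667, -0.0444],
 [-0.0444, 0.1407]].

Step 3 — form the quadratic (x - mu)^T · Sigma^{-1} · (x - mu):
  Sigma^{-1} · (x - mu) = (-0.2444, 0.2741).
  (x - mu)^T · [Sigma^{-1} · (x - mu)] = (-3)·(-0.2444) + (1)·(0.2741) = 1.0074.

Step 4 — take square root: d = √(1.0074) ≈ 1.0037.

d(x, mu) = √(1.0074) ≈ 1.0037


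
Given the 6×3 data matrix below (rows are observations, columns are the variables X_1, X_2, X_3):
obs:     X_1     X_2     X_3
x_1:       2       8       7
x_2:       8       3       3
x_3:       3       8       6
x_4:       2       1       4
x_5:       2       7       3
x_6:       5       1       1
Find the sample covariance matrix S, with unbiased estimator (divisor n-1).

Step 1 — column means:
  mean(X_1) = (2 + 8 + 3 + 2 + 2 + 5) / 6 = 22/6 = 3.6667
  mean(X_2) = (8 + 3 + 8 + 1 + 7 + 1) / 6 = 28/6 = 4.6667
  mean(X_3) = (7 + 3 + 6 + 4 + 3 + 1) / 6 = 24/6 = 4

Step 2 — sample covariance S[i,j] = (1/(n-1)) · Σ_k (x_{k,i} - mean_i) · (x_{k,j} - mean_j), with n-1 = 5.
  S[X_1,X_1] = ((-1.6667)·(-1.6667) + (4.3333)·(4.3333) + (-0.6667)·(-0.6667) + (-1.6667)·(-1.6667) + (-1.6667)·(-1.6667) + (1.3333)·(1.3333)) / 5 = 29.3333/5 = 5.8667
  S[X_1,X_2] = ((-1.6667)·(3.3333) + (4.3333)·(-1.6667) + (-0.6667)·(3.3333) + (-1.6667)·(-3.6667) + (-1.6667)·(2.3333) + (1.3333)·(-3.6667)) / 5 = -17.6667/5 = -3.5333
  S[X_1,X_3] = ((-1.6667)·(3) + (4.3333)·(-1) + (-0.6667)·(2) + (-1.6667)·(0) + (-1.6667)·(-1) + (1.3333)·(-3)) / 5 = -13/5 = -2.6
  S[X_2,X_2] = ((3.3333)·(3.3333) + (-1.6667)·(-1.6667) + (3.3333)·(3.3333) + (-3.6667)·(-3.6667) + (2.3333)·(2.3333) + (-3.6667)·(-3.6667)) / 5 = 57.3333/5 = 11.4667
  S[X_2,X_3] = ((3.3333)·(3) + (-1.6667)·(-1) + (3.3333)·(2) + (-3.6667)·(0) + (2.3333)·(-1) + (-3.6667)·(-3)) / 5 = 27/5 = 5.4
  S[X_3,X_3] = ((3)·(3) + (-1)·(-1) + (2)·(2) + (0)·(0) + (-1)·(-1) + (-3)·(-3)) / 5 = 24/5 = 4.8

S is symmetric (S[j,i] = S[i,j]). Assembling:

S = [[5.8667, -3.5333, -2.6],
 [-3.5333, 11.4667, 5.4],
 [-2.6, 5.4, 4.8]]


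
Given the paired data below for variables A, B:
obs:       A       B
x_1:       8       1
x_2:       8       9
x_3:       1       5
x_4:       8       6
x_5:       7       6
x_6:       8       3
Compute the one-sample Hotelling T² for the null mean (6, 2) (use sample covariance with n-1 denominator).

Step 1 — sample mean vector:
  mean(A) = (8 + 8 + 1 + 8 + 7 + 8) / 6 = 40/6 = 6.6667
  mean(B) = (1 + 9 + 5 + 6 + 6 + 3) / 6 = 30/6 = 5
  x̄ = (6.6667, 5),  deviation x̄ - mu_0 = (6.6667, 5) - (6, 2) = (0.6667, 3).

Step 2 — sample covariance matrix, S[i,j] = (1/(n-1)) · Σ_k (x_{k,i} - mean_i) · (x_{k,j} - mean_j), divisor n-1 = 5:
  S[A,A] = ((1.3333)·(1.3333) + (1.3333)·(1.3333) + (-5.6667)·(-5.6667) + (1.3333)·(1.3333) + (0.3333)·(0.3333) + (1.3333)·(1.3333)) / 5 = 39.3333/5 = 7.8667
  S[A,B] = ((1.3333)·(-4) + (1.3333)·(4) + (-5.6667)·(0) + (1.3333)·(1) + (0.3333)·(1) + (1.3333)·(-2)) / 5 = -1/5 = -0.2
  S[B,B] = ((-4)·(-4) + (4)·(4) + (0)·(0) + (1)·(1) + (1)·(1) + (-2)·(-2)) / 5 = 38/5 = 7.6
  S = [[7.8667, -0.2],
 [-0.2, 7.6]].

Step 3 — invert S. det(S) = 7.8667·7.6 - (-0.2)² = 59.7467.
  S^{-1} = (1/det) · [[d, -b], [-b, a]] = [[0.1272, 0.0033],
 [0.0033, 0.1317]].

Step 4 — quadratic form (x̄ - mu_0)^T · S^{-1} · (x̄ - mu_0):
  S^{-1} · (x̄ - mu_0) = (0.0948, 0.3972),
  (x̄ - mu_0)^T · [...] = (0.6667)·(0.0948) + (3)·(0.3972) = 1.2549.

Step 5 — scale by n: T² = 6 · 1.2549 = 7.5296.

T² ≈ 7.5296


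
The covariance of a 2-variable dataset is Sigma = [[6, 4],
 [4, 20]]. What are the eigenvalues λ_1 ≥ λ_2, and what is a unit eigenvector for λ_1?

Step 1 — characteristic polynomial of 2×2 Sigma:
  det(Sigma - λI) = λ² - trace · λ + det = 0.
  trace = 6 + 20 = 26, det = 6·20 - (4)² = 104.
Step 2 — discriminant:
  Δ = trace² - 4·det = 676 - 416 = 260.
Step 3 — eigenvalues:
  λ = (trace ± √Δ)/2 = (26 ± 16.1245)/2,
  λ_1 = 21.0623,  λ_2 = 4.9377.

Step 4 — unit eigenvector for λ_1: solve (Sigma - λ_1 I)v = 0. First row:
  (6 - 21.0623)·v_x + (4)·v_y = 0, i.e. (-15.0623)·v_x + (4)·v_y = 0,
  so v ∝ (b, λ_1 - a) = (4, 15.0623) = u.
  ||u|| = √((4)² + (15.0623)²) = √(242.8716) ≈ 15.5843,
  v_1 = u/||u|| ≈ (0.2567, 0.9665) (||v_1|| = 1).

λ_1 = 21.0623,  λ_2 = 4.9377;  v_1 ≈ (0.2567, 0.9665)


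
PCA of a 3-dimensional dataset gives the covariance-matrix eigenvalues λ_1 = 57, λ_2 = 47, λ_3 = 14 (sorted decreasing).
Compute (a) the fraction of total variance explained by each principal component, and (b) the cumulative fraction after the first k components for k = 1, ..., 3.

Step 1 — total variance = trace(Sigma) = Σ λ_i = 57 + 47 + 14 = 118.

Step 2 — fraction explained by component i = λ_i / Σ λ:
  PC1: 57/118 = 0.4831
  PC2: 47/118 = 0.3983
  PC3: 14/118 = 0.1186

Step 3 — cumulative fraction after k components = (λ_1 + ... + λ_k) / Σ λ:
  k = 1: 57/118 = 0.4831
  k = 2: (57 + 47)/118 = 104/118 = 0.8814
  k = 3: (57 + 47 + 14)/118 = 118/118 = 1

Summary (fraction, with percent):

explained: PC1 0.4831 (48.31%), PC2 0.3983 (39.83%), PC3 0.1186 (11.86%);  cumulative: 0.4831, 0.8814, 1


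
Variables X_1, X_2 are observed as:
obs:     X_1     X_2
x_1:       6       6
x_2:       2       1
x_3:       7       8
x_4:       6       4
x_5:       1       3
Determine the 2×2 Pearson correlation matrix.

Step 1 — column means:
  mean(X_1) = (6 + 2 + 7 + 6 + 1) / 5 = 22/5 = 4.4
  mean(X_2) = (6 + 1 + 8 + 4 + 3) / 5 = 22/5 = 4.4

Step 2 — sample variances and covariances s[i,j] = (1/(n-1)) · Σ_k (x_{k,i} - mean_i) · (x_{k,j} - mean_j), with n-1 = 4:
  s[X_1,X_1] = ((1.6)·(1.6) + (-2.4)·(-2.4) + (2.6)·(2.6) + (1.6)·(1.6) + (-3.4)·(-3.4)) / 4 = 29.2/4 = 7.3
  s[X_1,X_2] = ((1.6)·(1.6) + (-2.4)·(-3.4) + (2.6)·(3.6) + (1.6)·(-0.4) + (-3.4)·(-1.4)) / 4 = 24.2/4 = 6.05
  s[X_2,X_2] = ((1.6)·(1.6) + (-3.4)·(-3.4) + (3.6)·(3.6) + (-0.4)·(-0.4) + (-1.4)·(-1.4)) / 4 = 29.2/4 = 7.3
  Sample standard deviations s_i = √(s[i,i]):
  s(X_1) = √(7.3) = 2.7019
  s(X_2) = √(7.3) = 2.7019

Step 3 — r_{ij} = s_{ij} / (s_i · s_j):
  r[X_1,X_1] = 1 (diagonal).
  r[X_1,X_2] = 6.05 / (2.7019 · 2.7019) = 6.05 / 7.3 = 0.8288
  r[X_2,X_2] = 1 (diagonal).

R is symmetric with unit diagonal. Assembling:

R = [[1, 0.8288],
 [0.8288, 1]]


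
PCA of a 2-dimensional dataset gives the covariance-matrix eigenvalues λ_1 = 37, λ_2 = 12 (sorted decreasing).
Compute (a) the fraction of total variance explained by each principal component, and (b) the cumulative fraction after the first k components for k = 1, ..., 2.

Step 1 — total variance = trace(Sigma) = Σ λ_i = 37 + 12 = 49.

Step 2 — fraction explained by component i = λ_i / Σ λ:
  PC1: 37/49 = 0.7551
  PC2: 12/49 = 0.2449

Step 3 — cumulative fraction after k components = (λ_1 + ... + λ_k) / Σ λ:
  k = 1: 37/49 = 0.7551
  k = 2: (37 + 12)/49 = 49/49 = 1

Summary (fraction, with percent):

explained: PC1 0.7551 (75.51%), PC2 0.2449 (24.49%);  cumulative: 0.7551, 1


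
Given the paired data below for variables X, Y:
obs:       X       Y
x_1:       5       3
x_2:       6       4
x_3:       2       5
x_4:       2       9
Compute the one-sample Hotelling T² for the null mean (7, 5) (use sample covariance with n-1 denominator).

Step 1 — sample mean vector:
  mean(X) = (5 + 6 + 2 + 2) / 4 = 15/4 = 3.75
  mean(Y) = (3 + 4 + 5 + 9) / 4 = 21/4 = 5.25
  x̄ = (3.75, 5.25),  deviation x̄ - mu_0 = (3.75, 5.25) - (7, 5) = (-3.25, 0.25).

Step 2 — sample covariance matrix, S[i,j] = (1/(n-1)) · Σ_k (x_{k,i} - mean_i) · (x_{k,j} - mean_j), divisor n-1 = 3:
  S[X,X] = ((1.25)·(1.25) + (2.25)·(2.25) + (-1.75)·(-1.75) + (-1.75)·(-1.75)) / 3 = 12.75/3 = 4.25
  S[X,Y] = ((1.25)·(-2.25) + (2.25)·(-1.25) + (-1.75)·(-0.25) + (-1.75)·(3.75)) / 3 = -11.75/3 = -3.9167
  S[Y,Y] = ((-2.25)·(-2.25) + (-1.25)·(-1.25) + (-0.25)·(-0.25) + (3.75)·(3.75)) / 3 = 20.75/3 = 6.9167
  S = [[4.25, -3.9167],
 [-3.9167, 6.9167]].

Step 3 — invert S. det(S) = 4.25·6.9167 - (-3.9167)² = 14.0556.
  S^{-1} = (1/det) · [[d, -b], [-b, a]] = [[0.4921, 0.2787],
 [0.2787, 0.3024]].

Step 4 — quadratic form (x̄ - mu_0)^T · S^{-1} · (x̄ - mu_0):
  S^{-1} · (x̄ - mu_0) = (-1.5296, -0.83),
  (x̄ - mu_0)^T · [...] = (-3.25)·(-1.5296) + (0.25)·(-0.83) = 4.7638.

Step 5 — scale by n: T² = 4 · 4.7638 = 19.0553.

T² ≈ 19.0553


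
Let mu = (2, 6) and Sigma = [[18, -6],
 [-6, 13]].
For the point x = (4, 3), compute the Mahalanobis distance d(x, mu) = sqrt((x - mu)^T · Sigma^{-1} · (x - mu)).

Step 1 — centre the observation: (x - mu) = (2, -3).

Step 2 — invert Sigma. det(Sigma) = 18·13 - (-6)² = 198.
  Sigma^{-1} = (1/det) · [[d, -b], [-b, a]] = [[0.0657, 0.0303],
 [0.0303, 0.0909]].

Step 3 — form the quadratic (x - mu)^T · Sigma^{-1} · (x - mu):
  Sigma^{-1} · (x - mu) = (0.0404, -0.2121).
  (x - mu)^T · [Sigma^{-1} · (x - mu)] = (2)·(0.0404) + (-3)·(-0.2121) = 0.7172.

Step 4 — take square root: d = √(0.7172) ≈ 0.8469.

d(x, mu) = √(0.7172) ≈ 0.8469


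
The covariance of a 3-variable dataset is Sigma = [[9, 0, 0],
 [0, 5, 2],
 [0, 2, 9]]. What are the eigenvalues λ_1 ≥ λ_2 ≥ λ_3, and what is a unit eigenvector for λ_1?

Step 1 — characteristic polynomial p(λ) = det(λI - Sigma) = λ³ - tr·λ² + c_1·λ - det, where tr = trace, c_1 = sum of the principal 2×2 minors, det = det(Sigma):
  tr = 9 + 5 + 9 = 23,
  c_1 = (9·5 - (0)²) + (9·9 - (0)²) + (5·9 - (2)²) = 45 + 81 + 41 = 167,
  det = 9·(5·9 - (2)²) - (0)·((0)·9 - (2)·(0)) + (0)·((0)·(2) - 5·(0)) = 9·(41) - (0)·(0) + (0)·(0) = 369.
  So p(λ) = λ³ - 23λ² + 167λ - 369.
Step 2 — look for an integer root (rational root theorem: any rational root is an integer divisor of 369). Testing λ = 9:
  p(9) = 729 - 1863 + 1503 - 369 = 0  ✓
  Dividing out (λ - 9): p(λ) = (λ - 9)(λ² - 14λ + 41).
Step 3 — remaining eigenvalues from the quadratic λ² - 14λ + 41 = 0:
  Δ = 14² - 4·41 = 196 - 164 = 32,  λ = (14 ± √32)/2 = (14 ± 5.6569)/2 ≈ 9.8284 or 4.1716.
  Sorted: λ_1 = 9.8284,  λ_2 = 9,  λ_3 = 4.1716  (check: sum = 23 = tr ✓).

Step 4 — unit eigenvector for λ_1 ≈ 9.8284: v spans the null space of (Sigma - λ_1 I), whose rows are
  r_1 = (-0.8284, 0, 0),  r_2 = (0, -4.8284, 2),  r_3 = (0, 2, -0.8284).
  v is orthogonal to every row, so take v ∝ r_1 × r_2 = ((0)·(2) - (0)·(-4.8284), (0)·(0) - (-0.8284)·(2), (-0.8284)·(-4.8284) - (0)·(0)) ≈ (0, 1.6569, 4).
  Let u = (0, 1.6569, 4).
  ||u|| = √((0)² + (1.6569)² + (4)²) = √(18.7452) ≈ 4.3296,  v_1 = u/||u|| ≈ (0, 0.3827, 0.9239) (||v_1|| = 1).

λ_1 = 9.8284,  λ_2 = 9,  λ_3 = 4.1716;  v_1 ≈ (0, 0.3827, 0.9239)


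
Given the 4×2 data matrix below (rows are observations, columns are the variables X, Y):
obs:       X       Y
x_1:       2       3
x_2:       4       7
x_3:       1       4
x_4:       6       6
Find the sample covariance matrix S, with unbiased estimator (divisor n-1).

Step 1 — column means:
  mean(X) = (2 + 4 + 1 + 6) / 4 = 13/4 = 3.25
  mean(Y) = (3 + 7 + 4 + 6) / 4 = 20/4 = 5

Step 2 — sample covariance S[i,j] = (1/(n-1)) · Σ_k (x_{k,i} - mean_i) · (x_{k,j} - mean_j), with n-1 = 3.
  S[X,X] = ((-1.25)·(-1.25) + (0.75)·(0.75) + (-2.25)·(-2.25) + (2.75)·(2.75)) / 3 = 14.75/3 = 4.9167
  S[X,Y] = ((-1.25)·(-2) + (0.75)·(2) + (-2.25)·(-1) + (2.75)·(1)) / 3 = 9/3 = 3
  S[Y,Y] = ((-2)·(-2) + (2)·(2) + (-1)·(-1) + (1)·(1)) / 3 = 10/3 = 3.3333

S is symmetric (S[j,i] = S[i,j]). Assembling:

S = [[4.9167, 3],
 [3, 3.3333]]


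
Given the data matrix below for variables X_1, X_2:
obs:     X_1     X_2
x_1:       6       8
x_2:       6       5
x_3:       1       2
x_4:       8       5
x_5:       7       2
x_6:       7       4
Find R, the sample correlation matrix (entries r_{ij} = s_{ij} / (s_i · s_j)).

Step 1 — column means:
  mean(X_1) = (6 + 6 + 1 + 8 + 7 + 7) / 6 = 35/6 = 5.8333
  mean(X_2) = (8 + 5 + 2 + 5 + 2 + 4) / 6 = 26/6 = 4.3333

Step 2 — sample variances and covariances s[i,j] = (1/(n-1)) · Σ_k (x_{k,i} - mean_i) · (x_{k,j} - mean_j), with n-1 = 5:
  s[X_1,X_1] = ((0.1667)·(0.1667) + (0.1667)·(0.1667) + (-4.8333)·(-4.8333) + (2.1667)·(2.1667) + (1.1667)·(1.1667) + (1.1667)·(1.1667)) / 5 = 30.8333/5 = 6.1667
  s[X_1,X_2] = ((0.1667)·(3.6667) + (0.1667)·(0.6667) + (-4.8333)·(-2.3333) + (2.1667)·(0.6667) + (1.1667)·(-2.3333) + (1.1667)·(-0.3333)) / 5 = 10.3333/5 = 2.0667
  s[X_2,X_2] = ((3.6667)·(3.6667) + (0.6667)·(0.6667) + (-2.3333)·(-2.3333) + (0.6667)·(0.6667) + (-2.3333)·(-2.3333) + (-0.3333)·(-0.3333)) / 5 = 25.3333/5 = 5.0667
  Sample standard deviations s_i = √(s[i,i]):
  s(X_1) = √(6.1667) = 2.4833
  s(X_2) = √(5.0667) = 2.2509

Step 3 — r_{ij} = s_{ij} / (s_i · s_j):
  r[X_1,X_1] = 1 (diagonal).
  r[X_1,X_2] = 2.0667 / (2.4833 · 2.2509) = 2.0667 / 5.5897 = 0.3697
  r[X_2,X_2] = 1 (diagonal).

R is symmetric with unit diagonal. Assembling:

R = [[1, 0.3697],
 [0.3697, 1]]


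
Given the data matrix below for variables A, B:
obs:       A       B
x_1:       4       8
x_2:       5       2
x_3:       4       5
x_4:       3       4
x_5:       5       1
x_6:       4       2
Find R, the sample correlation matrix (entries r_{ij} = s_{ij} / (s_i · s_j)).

Step 1 — column means:
  mean(A) = (4 + 5 + 4 + 3 + 5 + 4) / 6 = 25/6 = 4.1667
  mean(B) = (8 + 2 + 5 + 4 + 1 + 2) / 6 = 22/6 = 3.6667

Step 2 — sample variances and covariances s[i,j] = (1/(n-1)) · Σ_k (x_{k,i} - mean_i) · (x_{k,j} - mean_j), with n-1 = 5:
  s[A,A] = ((-0.1667)·(-0.1667) + (0.8333)·(0.8333) + (-0.1667)·(-0.1667) + (-1.1667)·(-1.1667) + (0.8333)·(0.8333) + (-0.1667)·(-0.1667)) / 5 = 2.8333/5 = 0.5667
  s[A,B] = ((-0.1667)·(4.3333) + (0.8333)·(-1.6667) + (-0.1667)·(1.3333) + (-1.1667)·(0.3333) + (0.8333)·(-2.6667) + (-0.1667)·(-1.6667)) / 5 = -4.6667/5 = -0.9333
  s[B,B] = ((4.3333)·(4.3333) + (-1.6667)·(-1.6667) + (1.3333)·(1.3333) + (0.3333)·(0.3333) + (-2.6667)·(-2.6667) + (-1.6667)·(-1.6667)) / 5 = 33.3333/5 = 6.6667
  Sample standard deviations s_i = √(s[i,i]):
  s(A) = √(0.5667) = 0.7528
  s(B) = √(6.6667) = 2.582

Step 3 — r_{ij} = s_{ij} / (s_i · s_j):
  r[A,A] = 1 (diagonal).
  r[A,B] = -0.9333 / (0.7528 · 2.582) = -0.9333 / 1.9437 = -0.4802
  r[B,B] = 1 (diagonal).

R is symmetric with unit diagonal. Assembling:

R = [[1, -0.4802],
 [-0.4802, 1]]


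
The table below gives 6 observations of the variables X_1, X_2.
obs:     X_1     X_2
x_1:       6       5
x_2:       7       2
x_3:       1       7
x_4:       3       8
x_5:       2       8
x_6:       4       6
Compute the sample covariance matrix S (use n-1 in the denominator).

Step 1 — column means:
  mean(X_1) = (6 + 7 + 1 + 3 + 2 + 4) / 6 = 23/6 = 3.8333
  mean(X_2) = (5 + 2 + 7 + 8 + 8 + 6) / 6 = 36/6 = 6

Step 2 — sample covariance S[i,j] = (1/(n-1)) · Σ_k (x_{k,i} - mean_i) · (x_{k,j} - mean_j), with n-1 = 5.
  S[X_1,X_1] = ((2.1667)·(2.1667) + (3.1667)·(3.1667) + (-2.8333)·(-2.8333) + (-0.8333)·(-0.8333) + (-1.8333)·(-1.8333) + (0.1667)·(0.1667)) / 5 = 26.8333/5 = 5.3667
  S[X_1,X_2] = ((2.1667)·(-1) + (3.1667)·(-4) + (-2.8333)·(1) + (-0.8333)·(2) + (-1.8333)·(2) + (0.1667)·(0)) / 5 = -23/5 = -4.6
  S[X_2,X_2] = ((-1)·(-1) + (-4)·(-4) + (1)·(1) + (2)·(2) + (2)·(2) + (0)·(0)) / 5 = 26/5 = 5.2

S is symmetric (S[j,i] = S[i,j]). Assembling:

S = [[5.3667, -4.6],
 [-4.6, 5.2]]


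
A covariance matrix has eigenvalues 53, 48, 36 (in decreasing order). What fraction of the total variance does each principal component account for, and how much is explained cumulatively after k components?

Step 1 — total variance = trace(Sigma) = Σ λ_i = 53 + 48 + 36 = 137.

Step 2 — fraction explained by component i = λ_i / Σ λ:
  PC1: 53/137 = 0.3869
  PC2: 48/137 = 0.3504
  PC3: 36/137 = 0.2628

Step 3 — cumulative fraction after k components = (λ_1 + ... + λ_k) / Σ λ:
  k = 1: 53/137 = 0.3869
  k = 2: (53 + 48)/137 = 101/137 = 0.7372
  k = 3: (53 + 48 + 36)/137 = 137/137 = 1

Summary (fraction, with percent):

explained: PC1 0.3869 (38.69%), PC2 0.3504 (35.04%), PC3 0.2628 (26.28%);  cumulative: 0.3869, 0.7372, 1


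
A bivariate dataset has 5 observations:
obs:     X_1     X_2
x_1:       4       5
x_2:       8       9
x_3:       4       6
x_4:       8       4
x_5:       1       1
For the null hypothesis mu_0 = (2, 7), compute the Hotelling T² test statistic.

Step 1 — sample mean vector:
  mean(X_1) = (4 + 8 + 4 + 8 + 1) / 5 = 25/5 = 5
  mean(X_2) = (5 + 9 + 6 + 4 + 1) / 5 = 25/5 = 5
  x̄ = (5, 5),  deviation x̄ - mu_0 = (5, 5) - (2, 7) = (3, -2).

Step 2 — sample covariance matrix, S[i,j] = (1/(n-1)) · Σ_k (x_{k,i} - mean_i) · (x_{k,j} - mean_j), divisor n-1 = 4:
  S[X_1,X_1] = ((-1)·(-1) + (3)·(3) + (-1)·(-1) + (3)·(3) + (-4)·(-4)) / 4 = 36/4 = 9
  S[X_1,X_2] = ((-1)·(0) + (3)·(4) + (-1)·(1) + (3)·(-1) + (-4)·(-4)) / 4 = 24/4 = 6
  S[X_2,X_2] = ((0)·(0) + (4)·(4) + (1)·(1) + (-1)·(-1) + (-4)·(-4)) / 4 = 34/4 = 8.5
  S = [[9, 6],
 [6, 8.5]].

Step 3 — invert S. det(S) = 9·8.5 - (6)² = 40.5.
  S^{-1} = (1/det) · [[d, -b], [-b, a]] = [[0.2099, -0.1481],
 [-0.1481, 0.2222]].

Step 4 — quadratic form (x̄ - mu_0)^T · S^{-1} · (x̄ - mu_0):
  S^{-1} · (x̄ - mu_0) = (0.9259, -0.8889),
  (x̄ - mu_0)^T · [...] = (3)·(0.9259) + (-2)·(-0.8889) = 4.5556.

Step 5 — scale by n: T² = 5 · 4.5556 = 22.7778.

T² ≈ 22.7778


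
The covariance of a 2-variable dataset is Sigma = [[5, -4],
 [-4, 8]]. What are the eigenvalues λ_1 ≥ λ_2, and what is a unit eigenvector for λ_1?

Step 1 — characteristic polynomial of 2×2 Sigma:
  det(Sigma - λI) = λ² - trace · λ + det = 0.
  trace = 5 + 8 = 13, det = 5·8 - (-4)² = 24.
Step 2 — discriminant:
  Δ = trace² - 4·det = 169 - 96 = 73.
Step 3 — eigenvalues:
  λ = (trace ± √Δ)/2 = (13 ± 8.544)/2,
  λ_1 = 10.772,  λ_2 = 2.228.

Step 4 — unit eigenvector for λ_1: solve (Sigma - λ_1 I)v = 0. First row:
  (5 - 10.772)·v_x + (-4)·v_y = 0, i.e. (-5.772)·v_x + (-4)·v_y = 0,
  so v ∝ (b, λ_1 - a) = (-4, 5.772); multiply by -1 so the first entry is positive: u = (4, -5.772).
  ||u|| = √((4)² + (-5.772)²) = √(49.316) ≈ 7.0225,
  v_1 = u/||u|| ≈ (0.5696, -0.8219) (||v_1|| = 1).

λ_1 = 10.772,  λ_2 = 2.228;  v_1 ≈ (0.5696, -0.8219)


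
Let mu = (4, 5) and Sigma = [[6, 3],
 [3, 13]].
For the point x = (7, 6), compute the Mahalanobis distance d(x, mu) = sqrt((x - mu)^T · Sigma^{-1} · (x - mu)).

Step 1 — centre the observation: (x - mu) = (3, 1).

Step 2 — invert Sigma. det(Sigma) = 6·13 - (3)² = 69.
  Sigma^{-1} = (1/det) · [[d, -b], [-b, a]] = [[0.1884, -0.0435],
 [-0.0435, 0.087]].

Step 3 — form the quadratic (x - mu)^T · Sigma^{-1} · (x - mu):
  Sigma^{-1} · (x - mu) = (0.5217, -0.0435).
  (x - mu)^T · [Sigma^{-1} · (x - mu)] = (3)·(0.5217) + (1)·(-0.0435) = 1.5217.

Step 4 — take square root: d = √(1.5217) ≈ 1.2336.

d(x, mu) = √(1.5217) ≈ 1.2336


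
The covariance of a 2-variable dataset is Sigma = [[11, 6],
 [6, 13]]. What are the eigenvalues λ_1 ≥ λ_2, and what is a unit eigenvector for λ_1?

Step 1 — characteristic polynomial of 2×2 Sigma:
  det(Sigma - λI) = λ² - trace · λ + det = 0.
  trace = 11 + 13 = 24, det = 11·13 - (6)² = 107.
Step 2 — discriminant:
  Δ = trace² - 4·det = 576 - 428 = 148.
Step 3 — eigenvalues:
  λ = (trace ± √Δ)/2 = (24 ± 12.1655)/2,
  λ_1 = 18.0828,  λ_2 = 5.9172.

Step 4 — unit eigenvector for λ_1: solve (Sigma - λ_1 I)v = 0. First row:
  (11 - 18.0828)·v_x + (6)·v_y = 0, i.e. (-7.0828)·v_x + (6)·v_y = 0,
  so v ∝ (b, λ_1 - a) = (6, 7.0828) = u.
  ||u|| = √((6)² + (7.0828)²) = √(86.1655) ≈ 9.2825,
  v_1 = u/||u|| ≈ (0.6464, 0.763) (||v_1|| = 1).

λ_1 = 18.0828,  λ_2 = 5.9172;  v_1 ≈ (0.6464, 0.763)


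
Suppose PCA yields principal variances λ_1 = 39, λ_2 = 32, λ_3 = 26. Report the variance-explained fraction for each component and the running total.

Step 1 — total variance = trace(Sigma) = Σ λ_i = 39 + 32 + 26 = 97.

Step 2 — fraction explained by component i = λ_i / Σ λ:
  PC1: 39/97 = 0.4021
  PC2: 32/97 = 0.3299
  PC3: 26/97 = 0.268

Step 3 — cumulative fraction after k components = (λ_1 + ... + λ_k) / Σ λ:
  k = 1: 39/97 = 0.4021
  k = 2: (39 + 32)/97 = 71/97 = 0.732
  k = 3: (39 + 32 + 26)/97 = 97/97 = 1

Summary (fraction, with percent):

explained: PC1 0.4021 (40.21%), PC2 0.3299 (32.99%), PC3 0.268 (26.8%);  cumulative: 0.4021, 0.732, 1


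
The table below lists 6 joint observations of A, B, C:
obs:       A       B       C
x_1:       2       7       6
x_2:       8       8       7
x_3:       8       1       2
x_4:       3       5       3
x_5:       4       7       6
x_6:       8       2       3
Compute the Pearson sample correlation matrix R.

Step 1 — column means:
  mean(A) = (2 + 8 + 8 + 3 + 4 + 8) / 6 = 33/6 = 5.5
  mean(B) = (7 + 8 + 1 + 5 + 7 + 2) / 6 = 30/6 = 5
  mean(C) = (6 + 7 + 2 + 3 + 6 + 3) / 6 = 27/6 = 4.5

Step 2 — sample variances and covariances s[i,j] = (1/(n-1)) · Σ_k (x_{k,i} - mean_i) · (x_{k,j} - mean_j), with n-1 = 5:
  s[A,A] = ((-3.5)·(-3.5) + (2.5)·(2.5) + (2.5)·(2.5) + (-2.5)·(-2.5) + (-1.5)·(-1.5) + (2.5)·(2.5)) / 5 = 39.5/5 = 7.9
  s[A,B] = ((-3.5)·(2) + (2.5)·(3) + (2.5)·(-4) + (-2.5)·(0) + (-1.5)·(2) + (2.5)·(-3)) / 5 = -20/5 = -4
  s[A,C] = ((-3.5)·(1.5) + (2.5)·(2.5) + (2.5)·(-2.5) + (-2.5)·(-1.5) + (-1.5)·(1.5) + (2.5)·(-1.5)) / 5 = -7.5/5 = -1.5
  s[B,B] = ((2)·(2) + (3)·(3) + (-4)·(-4) + (0)·(0) + (2)·(2) + (-3)·(-3)) / 5 = 42/5 = 8.4
  s[B,C] = ((2)·(1.5) + (3)·(2.5) + (-4)·(-2.5) + (0)·(-1.5) + (2)·(1.5) + (-3)·(-1.5)) / 5 = 28/5 = 5.6
  s[C,C] = ((1.5)·(1.5) + (2.5)·(2.5) + (-2.5)·(-2.5) + (-1.5)·(-1.5) + (1.5)·(1.5) + (-1.5)·(-1.5)) / 5 = 21.5/5 = 4.3
  Sample standard deviations s_i = √(s[i,i]):
  s(A) = √(7.9) = 2.8107
  s(B) = √(8.4) = 2.8983
  s(C) = √(4.3) = 2.0736

Step 3 — r_{ij} = s_{ij} / (s_i · s_j):
  r[A,A] = 1 (diagonal).
  r[A,B] = -4 / (2.8107 · 2.8983) = -4 / 8.1462 = -0.491
  r[A,C] = -1.5 / (2.8107 · 2.0736) = -1.5 / 5.8284 = -0.2574
  r[B,B] = 1 (diagonal).
  r[B,C] = 5.6 / (2.8983 · 2.0736) = 5.6 / 6.01 = 0.9318
  r[C,C] = 1 (diagonal).

R is symmetric with unit diagonal. Assembling:

R = [[1, -0.491, -0.2574],
 [-0.491, 1, 0.9318],
 [-0.2574, 0.9318, 1]]


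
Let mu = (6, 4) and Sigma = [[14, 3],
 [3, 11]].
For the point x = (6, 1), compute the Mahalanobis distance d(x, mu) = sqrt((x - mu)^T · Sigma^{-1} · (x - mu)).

Step 1 — centre the observation: (x - mu) = (0, -3).

Step 2 — invert Sigma. det(Sigma) = 14·11 - (3)² = 145.
  Sigma^{-1} = (1/det) · [[d, -b], [-b, a]] = [[0.0759, -0.0207],
 [-0.0207, 0.0966]].

Step 3 — form the quadratic (x - mu)^T · Sigma^{-1} · (x - mu):
  Sigma^{-1} · (x - mu) = (0.0621, -0.2897).
  (x - mu)^T · [Sigma^{-1} · (x - mu)] = (0)·(0.0621) + (-3)·(-0.2897) = 0.869.

Step 4 — take square root: d = √(0.869) ≈ 0.9322.

d(x, mu) = √(0.869) ≈ 0.9322


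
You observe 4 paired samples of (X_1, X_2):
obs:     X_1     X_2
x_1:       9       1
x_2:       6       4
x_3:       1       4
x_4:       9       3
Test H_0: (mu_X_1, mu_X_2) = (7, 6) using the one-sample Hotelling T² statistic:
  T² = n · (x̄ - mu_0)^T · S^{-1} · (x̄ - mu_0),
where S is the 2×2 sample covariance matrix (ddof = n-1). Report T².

Step 1 — sample mean vector:
  mean(X_1) = (9 + 6 + 1 + 9) / 4 = 25/4 = 6.25
  mean(X_2) = (1 + 4 + 4 + 3) / 4 = 12/4 = 3
  x̄ = (6.25, 3),  deviation x̄ - mu_0 = (6.25, 3) - (7, 6) = (-0.75, -3).

Step 2 — sample covariance matrix, S[i,j] = (1/(n-1)) · Σ_k (x_{k,i} - mean_i) · (x_{k,j} - mean_j), divisor n-1 = 3:
  S[X_1,X_1] = ((2.75)·(2.75) + (-0.25)·(-0.25) + (-5.25)·(-5.25) + (2.75)·(2.75)) / 3 = 42.75/3 = 14.25
  S[X_1,X_2] = ((2.75)·(-2) + (-0.25)·(1) + (-5.25)·(1) + (2.75)·(0)) / 3 = -11/3 = -3.6667
  S[X_2,X_2] = ((-2)·(-2) + (1)·(1) + (1)·(1) + (0)·(0)) / 3 = 6/3 = 2
  S = [[14.25, -3.6667],
 [-3.6667, 2]].

Step 3 — invert S. det(S) = 14.25·2 - (-3.6667)² = 15.0556.
  S^{-1} = (1/det) · [[d, -b], [-b, a]] = [[0.1328, 0.2435],
 [0.2435, 0.9465]].

Step 4 — quadratic form (x̄ - mu_0)^T · S^{-1} · (x̄ - mu_0):
  S^{-1} · (x̄ - mu_0) = (-0.8303, -3.0221),
  (x̄ - mu_0)^T · [...] = (-0.75)·(-0.8303) + (-3)·(-3.0221) = 9.6891.

Step 5 — scale by n: T² = 4 · 9.6891 = 38.7565.

T² ≈ 38.7565


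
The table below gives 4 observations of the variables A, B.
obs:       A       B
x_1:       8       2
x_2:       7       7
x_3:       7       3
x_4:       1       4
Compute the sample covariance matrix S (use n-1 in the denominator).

Step 1 — column means:
  mean(A) = (8 + 7 + 7 + 1) / 4 = 23/4 = 5.75
  mean(B) = (2 + 7 + 3 + 4) / 4 = 16/4 = 4

Step 2 — sample covariance S[i,j] = (1/(n-1)) · Σ_k (x_{k,i} - mean_i) · (x_{k,j} - mean_j), with n-1 = 3.
  S[A,A] = ((2.25)·(2.25) + (1.25)·(1.25) + (1.25)·(1.25) + (-4.75)·(-4.75)) / 3 = 30.75/3 = 10.25
  S[A,B] = ((2.25)·(-2) + (1.25)·(3) + (1.25)·(-1) + (-4.75)·(0)) / 3 = -2/3 = -0.6667
  S[B,B] = ((-2)·(-2) + (3)·(3) + (-1)·(-1) + (0)·(0)) / 3 = 14/3 = 4.6667

S is symmetric (S[j,i] = S[i,j]). Assembling:

S = [[10.25, -0.6667],
 [-0.6667, 4.6667]]


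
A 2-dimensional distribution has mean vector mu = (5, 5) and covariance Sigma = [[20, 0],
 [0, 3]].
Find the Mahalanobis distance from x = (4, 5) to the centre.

Step 1 — centre the observation: (x - mu) = (-1, 0).

Step 2 — invert Sigma. det(Sigma) = 20·3 - (0)² = 60.
  Sigma^{-1} = (1/det) · [[d, -b], [-b, a]] = [[0.05, 0],
 [0, 0.3333]].

Step 3 — form the quadratic (x - mu)^T · Sigma^{-1} · (x - mu):
  Sigma^{-1} · (x - mu) = (-0.05, 0).
  (x - mu)^T · [Sigma^{-1} · (x - mu)] = (-1)·(-0.05) + (0)·(0) = 0.05.

Step 4 — take square root: d = √(0.05) ≈ 0.2236.

d(x, mu) = √(0.05) ≈ 0.2236


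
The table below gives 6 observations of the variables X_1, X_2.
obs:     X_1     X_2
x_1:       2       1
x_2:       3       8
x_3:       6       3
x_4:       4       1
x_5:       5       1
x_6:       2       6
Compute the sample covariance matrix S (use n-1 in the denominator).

Step 1 — column means:
  mean(X_1) = (2 + 3 + 6 + 4 + 5 + 2) / 6 = 22/6 = 3.6667
  mean(X_2) = (1 + 8 + 3 + 1 + 1 + 6) / 6 = 20/6 = 3.3333

Step 2 — sample covariance S[i,j] = (1/(n-1)) · Σ_k (x_{k,i} - mean_i) · (x_{k,j} - mean_j), with n-1 = 5.
  S[X_1,X_1] = ((-1.6667)·(-1.6667) + (-0.6667)·(-0.6667) + (2.3333)·(2.3333) + (0.3333)·(0.3333) + (1.3333)·(1.3333) + (-1.6667)·(-1.6667)) / 5 = 13.3333/5 = 2.6667
  S[X_1,X_2] = ((-1.6667)·(-2.3333) + (-0.6667)·(4.6667) + (2.3333)·(-0.3333) + (0.3333)·(-2.3333) + (1.3333)·(-2.3333) + (-1.6667)·(2.6667)) / 5 = -8.3333/5 = -1.6667
  S[X_2,X_2] = ((-2.3333)·(-2.3333) + (4.6667)·(4.6667) + (-0.3333)·(-0.3333) + (-2.3333)·(-2.3333) + (-2.3333)·(-2.3333) + (2.6667)·(2.6667)) / 5 = 45.3333/5 = 9.0667

S is symmetric (S[j,i] = S[i,j]). Assembling:

S = [[2.6667, -1.6667],
 [-1.6667, 9.0667]]


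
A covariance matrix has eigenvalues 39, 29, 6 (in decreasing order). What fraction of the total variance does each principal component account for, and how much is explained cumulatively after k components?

Step 1 — total variance = trace(Sigma) = Σ λ_i = 39 + 29 + 6 = 74.

Step 2 — fraction explained by component i = λ_i / Σ λ:
  PC1: 39/74 = 0.527
  PC2: 29/74 = 0.3919
  PC3: 6/74 = 0.0811

Step 3 — cumulative fraction after k components = (λ_1 + ... + λ_k) / Σ λ:
  k = 1: 39/74 = 0.527
  k = 2: (39 + 29)/74 = 68/74 = 0.9189
  k = 3: (39 + 29 + 6)/74 = 74/74 = 1

Summary (fraction, with percent):

explained: PC1 0.527 (52.7%), PC2 0.3919 (39.19%), PC3 0.0811 (8.11%);  cumulative: 0.527, 0.9189, 1


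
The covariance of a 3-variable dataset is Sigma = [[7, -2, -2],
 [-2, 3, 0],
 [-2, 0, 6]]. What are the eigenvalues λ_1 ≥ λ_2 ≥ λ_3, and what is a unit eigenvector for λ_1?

Step 1 — characteristic polynomial p(λ) = det(λI - Sigma) = λ³ - tr·λ² + c_1·λ - det, where tr = trace, c_1 = sum of the principal 2×2 minors, det = det(Sigma):
  tr = 7 + 3 + 6 = 16,
  c_1 = (7·3 - (-2)²) + (7·6 - (-2)²) + (3·6 - (0)²) = 17 + 38 + 18 = 73,
  det = 7·(3·6 - (0)²) - (-2)·((-2)·6 - (0)·(-2)) + (-2)·((-2)·(0) - 3·(-2)) = 7·(18) - (-2)·(-12) + (-2)·(6) = 90.
  So p(λ) = λ³ - 16λ² + 73λ - 90.
Step 2 — look for an integer root (rational root theorem: any rational root is an integer divisor of 90). Testing λ = 2:
  p(2) = 8 - 64 + 146 - 90 = 0  ✓
  Dividing out (λ - 2): p(λ) = (λ - 2)(λ² - 14λ + 45).
Step 3 — remaining eigenvalues from the quadratic λ² - 14λ + 45 = 0:
  Δ = 14² - 4·45 = 196 - 180 = 16,  λ = (14 ± √16)/2 = (14 ± 4)/2 = 9 or 5.
  Sorted: λ_1 = 9,  λ_2 = 5,  λ_3 = 2  (check: sum = 16 = tr ✓).

Step 4 — unit eigenvector for λ_1 = 9: v spans the null space of (Sigma - λ_1 I), whose rows are
  r_1 = (-2, -2, -2),  r_2 = (-2, -6, 0),  r_3 = (-2, 0, -3).
  v is orthogonal to every row, so take v ∝ r_1 × r_2 = ((-2)·(0) - (-2)·(-6), (-2)·(-2) - (-2)·(0), (-2)·(-6) - (-2)·(-2)) = (-12, 4, 8).
  Rescale (divide by 4; multiply by -1 so the first nonzero entry is positive): u = (3, -1, -2).
  ||u|| = √((3)² + (-1)² + (-2)²) = √(14) ≈ 3.7417,  v_1 = u/||u|| ≈ (0.8018, -0.2673, -0.5345) (||v_1|| = 1).

λ_1 = 9,  λ_2 = 5,  λ_3 = 2;  v_1 ≈ (0.8018, -0.2673, -0.5345)


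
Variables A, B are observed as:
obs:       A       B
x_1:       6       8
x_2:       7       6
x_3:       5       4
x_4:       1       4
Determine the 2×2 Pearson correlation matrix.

Step 1 — column means:
  mean(A) = (6 + 7 + 5 + 1) / 4 = 19/4 = 4.75
  mean(B) = (8 + 6 + 4 + 4) / 4 = 22/4 = 5.5

Step 2 — sample variances and covariances s[i,j] = (1/(n-1)) · Σ_k (x_{k,i} - mean_i) · (x_{k,j} - mean_j), with n-1 = 3:
  s[A,A] = ((1.25)·(1.25) + (2.25)·(2.25) + (0.25)·(0.25) + (-3.75)·(-3.75)) / 3 = 20.75/3 = 6.9167
  s[A,B] = ((1.25)·(2.5) + (2.25)·(0.5) + (0.25)·(-1.5) + (-3.75)·(-1.5)) / 3 = 9.5/3 = 3.1667
  s[B,B] = ((2.5)·(2.5) + (0.5)·(0.5) + (-1.5)·(-1.5) + (-1.5)·(-1.5)) / 3 = 11/3 = 3.6667
  Sample standard deviations s_i = √(s[i,i]):
  s(A) = √(6.9167) = 2.63
  s(B) = √(3.6667) = 1.9149

Step 3 — r_{ij} = s_{ij} / (s_i · s_j):
  r[A,A] = 1 (diagonal).
  r[A,B] = 3.1667 / (2.63 · 1.9149) = 3.1667 / 5.036 = 0.6288
  r[B,B] = 1 (diagonal).

R is symmetric with unit diagonal. Assembling:

R = [[1, 0.6288],
 [0.6288, 1]]


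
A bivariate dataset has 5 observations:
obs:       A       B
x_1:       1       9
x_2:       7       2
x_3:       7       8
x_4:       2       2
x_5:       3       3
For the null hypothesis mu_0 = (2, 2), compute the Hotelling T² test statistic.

Step 1 — sample mean vector:
  mean(A) = (1 + 7 + 7 + 2 + 3) / 5 = 20/5 = 4
  mean(B) = (9 + 2 + 8 + 2 + 3) / 5 = 24/5 = 4.8
  x̄ = (4, 4.8),  deviation x̄ - mu_0 = (4, 4.8) - (2, 2) = (2, 2.8).

Step 2 — sample covariance matrix, S[i,j] = (1/(n-1)) · Σ_k (x_{k,i} - mean_i) · (x_{k,j} - mean_j), divisor n-1 = 4:
  S[A,A] = ((-3)·(-3) + (3)·(3) + (3)·(3) + (-2)·(-2) + (-1)·(-1)) / 4 = 32/4 = 8
  S[A,B] = ((-3)·(4.2) + (3)·(-2.8) + (3)·(3.2) + (-2)·(-2.8) + (-1)·(-1.8)) / 4 = -4/4 = -1
  S[B,B] = ((4.2)·(4.2) + (-2.8)·(-2.8) + (3.2)·(3.2) + (-2.8)·(-2.8) + (-1.8)·(-1.8)) / 4 = 46.8/4 = 11.7
  S = [[8, -1],
 [-1, 11.7]].

Step 3 — invert S. det(S) = 8·11.7 - (-1)² = 92.6.
  S^{-1} = (1/det) · [[d, -b], [-b, a]] = [[0.1263, 0.0108],
 [0.0108, 0.0864]].

Step 4 — quadratic form (x̄ - mu_0)^T · S^{-1} · (x̄ - mu_0):
  S^{-1} · (x̄ - mu_0) = (0.2829, 0.2635),
  (x̄ - mu_0)^T · [...] = (2)·(0.2829) + (2.8)·(0.2635) = 1.3037.

Step 5 — scale by n: T² = 5 · 1.3037 = 6.5184.

T² ≈ 6.5184


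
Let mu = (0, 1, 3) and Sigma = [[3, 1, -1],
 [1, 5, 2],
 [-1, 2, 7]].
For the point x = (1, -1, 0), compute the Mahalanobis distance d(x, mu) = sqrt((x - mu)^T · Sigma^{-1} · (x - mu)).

Step 1 — centre the observation: (x - mu) = (1, -2, -3).

Step 2 — invert Sigma (cofactor / det for 3×3, or solve directly):
  Sigma^{-1} = [[0.4026, -0.1169, 0.0909],
 [-0.1169, 0.2597, -0.0909],
 [0.0909, -0.0909, 0.1818]].

Step 3 — form the quadratic (x - mu)^T · Sigma^{-1} · (x - mu):
  Sigma^{-1} · (x - mu) = (0.3636, -0.3636, -0.2727).
  (x - mu)^T · [Sigma^{-1} · (x - mu)] = (1)·(0.3636) + (-2)·(-0.3636) + (-3)·(-0.2727) = 1.9091.

Step 4 — take square root: d = √(1.9091) ≈ 1.3817.

d(x, mu) = √(1.9091) ≈ 1.3817


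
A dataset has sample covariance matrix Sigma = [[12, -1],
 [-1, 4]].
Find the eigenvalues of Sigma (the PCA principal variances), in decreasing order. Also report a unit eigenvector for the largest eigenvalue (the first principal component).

Step 1 — characteristic polynomial of 2×2 Sigma:
  det(Sigma - λI) = λ² - trace · λ + det = 0.
  trace = 12 + 4 = 16, det = 12·4 - (-1)² = 47.
Step 2 — discriminant:
  Δ = trace² - 4·det = 256 - 188 = 68.
Step 3 — eigenvalues:
  λ = (trace ± √Δ)/2 = (16 ± 8.2462)/2,
  λ_1 = 12.1231,  λ_2 = 3.8769.

Step 4 — unit eigenvector for λ_1: solve (Sigma - λ_1 I)v = 0. First row:
  (12 - 12.1231)·v_x + (-1)·v_y = 0, i.e. (-0.1231)·v_x + (-1)·v_y = 0,
  so v ∝ (b, λ_1 - a) = (-1, 0.1231); multiply by -1 so the first entry is positive: u = (1, -0.1231).
  ||u|| = √((1)² + (-0.1231)²) = √(1.0152) ≈ 1.0075,
  v_1 = u/||u|| ≈ (0.9925, -0.1222) (||v_1|| = 1).

λ_1 = 12.1231,  λ_2 = 3.8769;  v_1 ≈ (0.9925, -0.1222)


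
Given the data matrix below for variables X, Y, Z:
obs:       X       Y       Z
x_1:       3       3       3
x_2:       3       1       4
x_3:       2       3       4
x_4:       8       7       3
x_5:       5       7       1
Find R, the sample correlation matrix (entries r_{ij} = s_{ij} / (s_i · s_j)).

Step 1 — column means:
  mean(X) = (3 + 3 + 2 + 8 + 5) / 5 = 21/5 = 4.2
  mean(Y) = (3 + 1 + 3 + 7 + 7) / 5 = 21/5 = 4.2
  mean(Z) = (3 + 4 + 4 + 3 + 1) / 5 = 15/5 = 3

Step 2 — sample variances and covariances s[i,j] = (1/(n-1)) · Σ_k (x_{k,i} - mean_i) · (x_{k,j} - mean_j), with n-1 = 4:
  s[X,X] = ((-1.2)·(-1.2) + (-1.2)·(-1.2) + (-2.2)·(-2.2) + (3.8)·(3.8) + (0.8)·(0.8)) / 4 = 22.8/4 = 5.7
  s[X,Y] = ((-1.2)·(-1.2) + (-1.2)·(-3.2) + (-2.2)·(-1.2) + (3.8)·(2.8) + (0.8)·(2.8)) / 4 = 20.8/4 = 5.2
  s[X,Z] = ((-1.2)·(0) + (-1.2)·(1) + (-2.2)·(1) + (3.8)·(0) + (0.8)·(-2)) / 4 = -5/4 = -1.25
  s[Y,Y] = ((-1.2)·(-1.2) + (-3.2)·(-3.2) + (-1.2)·(-1.2) + (2.8)·(2.8) + (2.8)·(2.8)) / 4 = 28.8/4 = 7.2
  s[Y,Z] = ((-1.2)·(0) + (-3.2)·(1) + (-1.2)·(1) + (2.8)·(0) + (2.8)·(-2)) / 4 = -10/4 = -2.5
  s[Z,Z] = ((0)·(0) + (1)·(1) + (1)·(1) + (0)·(0) + (-2)·(-2)) / 4 = 6/4 = 1.5
  Sample standard deviations s_i = √(s[i,i]):
  s(X) = √(5.7) = 2.3875
  s(Y) = √(7.2) = 2.6833
  s(Z) = √(1.5) = 1.2247

Step 3 — r_{ij} = s_{ij} / (s_i · s_j):
  r[X,X] = 1 (diagonal).
  r[X,Y] = 5.2 / (2.3875 · 2.6833) = 5.2 / 6.4062 = 0.8117
  r[X,Z] = -1.25 / (2.3875 · 1.2247) = -1.25 / 2.924 = -0.4275
  r[Y,Y] = 1 (diagonal).
  r[Y,Z] = -2.5 / (2.6833 · 1.2247) = -2.5 / 3.2863 = -0.7607
  r[Z,Z] = 1 (diagonal).

R is symmetric with unit diagonal. Assembling:

R = [[1, 0.8117, -0.4275],
 [0.8117, 1, -0.7607],
 [-0.4275, -0.7607, 1]]


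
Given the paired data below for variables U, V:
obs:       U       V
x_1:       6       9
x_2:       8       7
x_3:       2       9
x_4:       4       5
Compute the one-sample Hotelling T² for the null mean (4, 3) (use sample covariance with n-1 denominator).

Step 1 — sample mean vector:
  mean(U) = (6 + 8 + 2 + 4) / 4 = 20/4 = 5
  mean(V) = (9 + 7 + 9 + 5) / 4 = 30/4 = 7.5
  x̄ = (5, 7.5),  deviation x̄ - mu_0 = (5, 7.5) - (4, 3) = (1, 4.5).

Step 2 — sample covariance matrix, S[i,j] = (1/(n-1)) · Σ_k (x_{k,i} - mean_i) · (x_{k,j} - mean_j), divisor n-1 = 3:
  S[U,U] = ((1)·(1) + (3)·(3) + (-3)·(-3) + (-1)·(-1)) / 3 = 20/3 = 6.6667
  S[U,V] = ((1)·(1.5) + (3)·(-0.5) + (-3)·(1.5) + (-1)·(-2.5)) / 3 = -2/3 = -0.6667
  S[V,V] = ((1.5)·(1.5) + (-0.5)·(-0.5) + (1.5)·(1.5) + (-2.5)·(-2.5)) / 3 = 11/3 = 3.6667
  S = [[6.6667, -0.6667],
 [-0.6667, 3.6667]].

Step 3 — invert S. det(S) = 6.6667·3.6667 - (-0.6667)² = 24.
  S^{-1} = (1/det) · [[d, -b], [-b, a]] = [[0.1528, 0.0278],
 [0.0278, 0.2778]].

Step 4 — quadratic form (x̄ - mu_0)^T · S^{-1} · (x̄ - mu_0):
  S^{-1} · (x̄ - mu_0) = (0.2778, 1.2778),
  (x̄ - mu_0)^T · [...] = (1)·(0.2778) + (4.5)·(1.2778) = 6.0278.

Step 5 — scale by n: T² = 4 · 6.0278 = 24.1111.

T² ≈ 24.1111


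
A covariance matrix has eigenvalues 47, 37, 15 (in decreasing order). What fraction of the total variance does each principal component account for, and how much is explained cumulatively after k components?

Step 1 — total variance = trace(Sigma) = Σ λ_i = 47 + 37 + 15 = 99.

Step 2 — fraction explained by component i = λ_i / Σ λ:
  PC1: 47/99 = 0.4747
  PC2: 37/99 = 0.3737
  PC3: 15/99 = 0.1515

Step 3 — cumulative fraction after k components = (λ_1 + ... + λ_k) / Σ λ:
  k = 1: 47/99 = 0.4747
  k = 2: (47 + 37)/99 = 84/99 = 0.8485
  k = 3: (47 + 37 + 15)/99 = 99/99 = 1

Summary (fraction, with percent):

explained: PC1 0.4747 (47.47%), PC2 0.3737 (37.37%), PC3 0.1515 (15.15%);  cumulative: 0.4747, 0.8485, 1


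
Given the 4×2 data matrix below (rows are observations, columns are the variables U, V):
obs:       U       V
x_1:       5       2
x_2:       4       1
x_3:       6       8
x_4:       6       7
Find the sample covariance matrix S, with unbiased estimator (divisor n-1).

Step 1 — column means:
  mean(U) = (5 + 4 + 6 + 6) / 4 = 21/4 = 5.25
  mean(V) = (2 + 1 + 8 + 7) / 4 = 18/4 = 4.5

Step 2 — sample covariance S[i,j] = (1/(n-1)) · Σ_k (x_{k,i} - mean_i) · (x_{k,j} - mean_j), with n-1 = 3.
  S[U,U] = ((-0.25)·(-0.25) + (-1.25)·(-1.25) + (0.75)·(0.75) + (0.75)·(0.75)) / 3 = 2.75/3 = 0.9167
  S[U,V] = ((-0.25)·(-2.5) + (-1.25)·(-3.5) + (0.75)·(3.5) + (0.75)·(2.5)) / 3 = 9.5/3 = 3.1667
  S[V,V] = ((-2.5)·(-2.5) + (-3.5)·(-3.5) + (3.5)·(3.5) + (2.5)·(2.5)) / 3 = 37/3 = 12.3333

S is symmetric (S[j,i] = S[i,j]). Assembling:

S = [[0.9167, 3.1667],
 [3.1667, 12.3333]]
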